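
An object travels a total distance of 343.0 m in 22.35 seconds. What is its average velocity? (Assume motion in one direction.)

v_avg = Δd / Δt = 343.0 / 22.35 = 15.35 m/s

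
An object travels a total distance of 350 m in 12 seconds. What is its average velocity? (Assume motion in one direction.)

v_avg = Δd / Δt = 350 / 12 = 29.17 m/s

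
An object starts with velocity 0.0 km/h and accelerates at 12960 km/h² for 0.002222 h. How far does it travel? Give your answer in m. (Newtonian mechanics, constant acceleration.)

v₀ = 0.0 km/h × 0.2777777777777778 = 0.0 m/s
a = 12960 km/h² × 7.716049382716049e-05 = 1.0 m/s²
t = 0.002222 h × 3600.0 = 7.9992 s
d = v₀ × t + ½ × a × t² = 0.0 × 7.9992 + 0.5 × 1.0 × 7.9992² = 31.99 m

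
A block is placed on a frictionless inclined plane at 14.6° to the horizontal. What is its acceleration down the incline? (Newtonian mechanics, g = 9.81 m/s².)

a = g sin(θ) = 9.81 × sin(14.6°) = 9.81 × 0.2521 = 2.47 m/s²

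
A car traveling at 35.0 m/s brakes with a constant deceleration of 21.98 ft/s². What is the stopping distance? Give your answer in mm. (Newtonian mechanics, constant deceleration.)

a = 21.98 ft/s² × 0.3048 = 6.6995 m/s²
d = v₀² / (2a) = 35.0² / (2 × 6.6995) = 1225.0 / 13.399 = 91.4247 m
d = 91.4247 m / 0.001 = 91420 mm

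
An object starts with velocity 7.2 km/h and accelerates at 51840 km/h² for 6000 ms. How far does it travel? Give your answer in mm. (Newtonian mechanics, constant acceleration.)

v₀ = 7.2 km/h × 0.2777777777777778 = 2.0 m/s
a = 51840 km/h² × 7.716049382716049e-05 = 4.0 m/s²
t = 6000 ms × 0.001 = 6.0 s
d = v₀ × t + ½ × a × t² = 2.0 × 6.0 + 0.5 × 4.0 × 6.0² = 84.0 m
d = 84.0 m / 0.001 = 84000 mm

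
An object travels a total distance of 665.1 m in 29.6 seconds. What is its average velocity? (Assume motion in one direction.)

v_avg = Δd / Δt = 665.1 / 29.6 = 22.47 m/s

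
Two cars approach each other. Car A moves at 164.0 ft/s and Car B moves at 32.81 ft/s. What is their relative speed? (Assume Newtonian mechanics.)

v_rel = v_A + v_B = 164.0 + 32.81 = 196.81 ft/s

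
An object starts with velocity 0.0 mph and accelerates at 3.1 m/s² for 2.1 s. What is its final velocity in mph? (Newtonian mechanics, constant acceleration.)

v₀ = 0.0 mph × 0.44704 = 0.0 m/s
v = v₀ + a × t = 0.0 + 3.1 × 2.1 = 6.51 m/s
v = 6.51 m/s / 0.44704 = 14.56 mph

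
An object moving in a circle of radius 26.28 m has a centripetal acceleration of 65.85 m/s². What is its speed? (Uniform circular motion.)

v = √(a_c × r) = √(65.85 × 26.28) = 41.6 m/s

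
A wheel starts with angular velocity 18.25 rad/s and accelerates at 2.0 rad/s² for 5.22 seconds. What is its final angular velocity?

ω = ω₀ + αt = 18.25 + 2.0 × 5.22 = 28.69 rad/s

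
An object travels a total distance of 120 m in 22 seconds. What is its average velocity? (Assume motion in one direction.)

v_avg = Δd / Δt = 120 / 22 = 5.45 m/s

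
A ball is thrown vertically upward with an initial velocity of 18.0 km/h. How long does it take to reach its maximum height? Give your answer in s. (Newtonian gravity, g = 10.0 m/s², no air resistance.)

v₀ = 18.0 km/h × 0.2777777777777778 = 5.0 m/s
t_up = v₀ / g = 5.0 / 10.0 = 0.5 s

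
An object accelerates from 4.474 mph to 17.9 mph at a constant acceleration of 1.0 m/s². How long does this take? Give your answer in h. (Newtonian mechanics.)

v₀ = 4.474 mph × 0.44704 = 2.00006 m/s
v = 17.9 mph × 0.44704 = 8.00202 m/s
t = (v - v₀) / a = (8.00202 - 2.00006) / 1.0 = 6.00196 s
t = 6.00196 s / 3600.0 = 0.001667 h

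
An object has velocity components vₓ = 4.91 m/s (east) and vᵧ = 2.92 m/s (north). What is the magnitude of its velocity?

|v| = √(vₓ² + vᵧ²) = √(4.91² + 2.92²) = √(32.6345) = 5.71 m/s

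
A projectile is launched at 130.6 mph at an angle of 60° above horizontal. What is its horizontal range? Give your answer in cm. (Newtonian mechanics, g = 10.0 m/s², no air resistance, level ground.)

v₀ = 130.6 mph × 0.44704 = 58.3834 m/s
R = v₀² × sin(2θ) / g = 58.3834² × sin(2 × 60°) / 10.0 = 3408.62 × 0.866025 / 10.0 = 295.195 m
R = 295.195 m / 0.01 = 29520 cm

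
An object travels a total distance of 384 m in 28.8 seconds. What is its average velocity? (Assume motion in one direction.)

v_avg = Δd / Δt = 384 / 28.8 = 13.33 m/s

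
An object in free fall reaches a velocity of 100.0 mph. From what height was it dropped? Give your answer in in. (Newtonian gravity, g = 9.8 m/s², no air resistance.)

v = 100.0 mph × 0.44704 = 44.704 m/s
h = v² / (2g) = 44.704² / (2 × 9.8) = 101.962 m
h = 101.962 m / 0.0254 = 4014 in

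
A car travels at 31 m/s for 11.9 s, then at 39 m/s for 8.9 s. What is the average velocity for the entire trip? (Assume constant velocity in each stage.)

d₁ = v₁t₁ = 31 × 11.9 = 368.9 m
d₂ = v₂t₂ = 39 × 8.9 = 347.1 m
d_total = 716.0 m, t_total = 20.8 s
v_avg = d_total/t_total = 716.0/20.8 = 34.42 m/s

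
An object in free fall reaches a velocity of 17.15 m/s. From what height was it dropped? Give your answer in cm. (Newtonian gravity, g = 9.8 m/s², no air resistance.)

h = v² / (2g) = 17.15² / (2 × 9.8) = 15.0062 m
h = 15.0062 m / 0.01 = 1501 cm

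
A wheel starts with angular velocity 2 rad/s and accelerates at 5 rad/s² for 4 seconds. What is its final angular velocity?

ω = ω₀ + αt = 2 + 5 × 4 = 22 rad/s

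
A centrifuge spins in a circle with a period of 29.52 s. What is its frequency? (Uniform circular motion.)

f = 1/T = 1/29.52 = 0.0339 Hz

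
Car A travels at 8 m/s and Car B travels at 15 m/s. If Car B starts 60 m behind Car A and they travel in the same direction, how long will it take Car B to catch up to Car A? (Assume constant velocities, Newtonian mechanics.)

Relative speed: v_rel = 15 - 8 = 7 m/s
Time to catch: t = d₀/v_rel = 60/7 = 8.57 s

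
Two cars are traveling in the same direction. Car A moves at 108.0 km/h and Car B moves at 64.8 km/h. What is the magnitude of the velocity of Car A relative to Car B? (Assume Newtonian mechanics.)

v_rel = |v_A - v_B| = |108.0 - 64.8| = 43.2 km/h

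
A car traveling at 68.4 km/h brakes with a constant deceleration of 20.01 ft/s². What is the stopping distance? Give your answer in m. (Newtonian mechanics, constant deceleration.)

v₀ = 68.4 km/h × 0.2777777777777778 = 19.0 m/s
a = 20.01 ft/s² × 0.3048 = 6.09905 m/s²
d = v₀² / (2a) = 19.0² / (2 × 6.09905) = 361.0 / 12.1981 = 29.59 m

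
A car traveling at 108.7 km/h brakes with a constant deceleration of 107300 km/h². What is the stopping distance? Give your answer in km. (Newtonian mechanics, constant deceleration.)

v₀ = 108.7 km/h × 0.2777777777777778 = 30.1944 m/s
a = 107300 km/h² × 7.716049382716049e-05 = 8.27932 m/s²
d = v₀² / (2a) = 30.1944² / (2 × 8.27932) = 911.702 / 16.5586 = 55.0591 m
d = 55.0591 m / 1000.0 = 0.05506 km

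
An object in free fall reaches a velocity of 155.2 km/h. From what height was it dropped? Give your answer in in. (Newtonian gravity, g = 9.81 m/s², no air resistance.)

v = 155.2 km/h × 0.2777777777777778 = 43.1111 m/s
h = v² / (2g) = 43.1111² / (2 × 9.81) = 94.7282 m
h = 94.7282 m / 0.0254 = 3729 in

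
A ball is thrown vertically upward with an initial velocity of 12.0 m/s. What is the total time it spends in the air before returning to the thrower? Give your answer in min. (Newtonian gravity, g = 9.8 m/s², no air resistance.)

t_total = 2 × v₀ / g = 2 × 12.0 / 9.8 = 2.44898 s
t_total = 2.44898 s / 60.0 = 0.04082 min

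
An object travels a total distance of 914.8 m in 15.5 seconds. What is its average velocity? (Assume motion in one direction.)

v_avg = Δd / Δt = 914.8 / 15.5 = 59.02 m/s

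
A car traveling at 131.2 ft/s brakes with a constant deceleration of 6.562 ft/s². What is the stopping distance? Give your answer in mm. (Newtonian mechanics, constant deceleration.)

v₀ = 131.2 ft/s × 0.3048 = 39.9898 m/s
a = 6.562 ft/s² × 0.3048 = 2.0001 m/s²
d = v₀² / (2a) = 39.9898² / (2 × 2.0001) = 1599.18 / 4.0002 = 399.775 m
d = 399.775 m / 0.001 = 399800 mm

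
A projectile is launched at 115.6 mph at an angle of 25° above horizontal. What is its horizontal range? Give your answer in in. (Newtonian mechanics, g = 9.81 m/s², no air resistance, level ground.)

v₀ = 115.6 mph × 0.44704 = 51.6778 m/s
R = v₀² × sin(2θ) / g = 51.6778² × sin(2 × 25°) / 9.81 = 2670.6 × 0.766044 / 9.81 = 208.542 m
R = 208.542 m / 0.0254 = 8210 in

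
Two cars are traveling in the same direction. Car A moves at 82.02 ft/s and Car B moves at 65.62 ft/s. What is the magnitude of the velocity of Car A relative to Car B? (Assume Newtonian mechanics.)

v_rel = |v_A - v_B| = |82.02 - 65.62| = 16.4 ft/s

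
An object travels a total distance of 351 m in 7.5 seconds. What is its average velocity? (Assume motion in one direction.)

v_avg = Δd / Δt = 351 / 7.5 = 46.8 m/s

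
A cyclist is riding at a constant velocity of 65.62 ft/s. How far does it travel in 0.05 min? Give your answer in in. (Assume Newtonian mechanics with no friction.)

v = 65.62 ft/s × 0.3048 = 20.001 m/s
t = 0.05 min × 60.0 = 3.0 s
d = v × t = 20.001 × 3.0 = 60.003 m
d = 60.003 m / 0.0254 = 2362 in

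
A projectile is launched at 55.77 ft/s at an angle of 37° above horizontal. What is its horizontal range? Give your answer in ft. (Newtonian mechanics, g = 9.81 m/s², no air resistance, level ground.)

v₀ = 55.77 ft/s × 0.3048 = 16.9987 m/s
R = v₀² × sin(2θ) / g = 16.9987² × sin(2 × 37°) / 9.81 = 288.956 × 0.961262 / 9.81 = 28.3142 m
R = 28.3142 m / 0.3048 = 92.89 ft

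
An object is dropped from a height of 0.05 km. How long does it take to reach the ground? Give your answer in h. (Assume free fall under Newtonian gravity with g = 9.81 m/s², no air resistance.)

h = 0.05 km × 1000.0 = 50.0 m
t = √(2h/g) = √(2 × 50.0 / 9.81) = 3.19275 s
t = 3.19275 s / 3600.0 = 0.0008869 h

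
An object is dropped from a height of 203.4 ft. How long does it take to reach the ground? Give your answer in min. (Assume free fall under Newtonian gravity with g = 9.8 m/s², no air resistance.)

h = 203.4 ft × 0.3048 = 61.9963 m
t = √(2h/g) = √(2 × 61.9963 / 9.8) = 3.55701 s
t = 3.55701 s / 60.0 = 0.05928 min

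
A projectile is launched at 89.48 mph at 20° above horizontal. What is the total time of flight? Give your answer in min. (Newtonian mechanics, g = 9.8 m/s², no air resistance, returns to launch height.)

v₀ = 89.48 mph × 0.44704 = 40.0011 m/s
T = 2 × v₀ × sin(θ) / g = 2 × 40.0011 × sin(20°) / 9.8 = 2 × 40.0011 × 0.34202 / 9.8 = 2.79208 s
T = 2.79208 s / 60.0 = 0.04653 min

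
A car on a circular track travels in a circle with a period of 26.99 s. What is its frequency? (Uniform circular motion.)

f = 1/T = 1/26.99 = 0.0371 Hz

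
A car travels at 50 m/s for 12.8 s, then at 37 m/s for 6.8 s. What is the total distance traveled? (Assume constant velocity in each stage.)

d₁ = v₁t₁ = 50 × 12.8 = 640.0 m
d₂ = v₂t₂ = 37 × 6.8 = 251.6 m
d_total = 640.0 + 251.6 = 891.6 m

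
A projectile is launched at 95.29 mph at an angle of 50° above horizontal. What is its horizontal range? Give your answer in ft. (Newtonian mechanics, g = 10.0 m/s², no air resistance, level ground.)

v₀ = 95.29 mph × 0.44704 = 42.5984 m/s
R = v₀² × sin(2θ) / g = 42.5984² × sin(2 × 50°) / 10.0 = 1814.62 × 0.984808 / 10.0 = 178.705 m
R = 178.705 m / 0.3048 = 586.3 ft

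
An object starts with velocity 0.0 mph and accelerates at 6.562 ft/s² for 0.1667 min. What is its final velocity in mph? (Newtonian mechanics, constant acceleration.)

v₀ = 0.0 mph × 0.44704 = 0.0 m/s
a = 6.562 ft/s² × 0.3048 = 2.0001 m/s²
t = 0.1667 min × 60.0 = 10.002 s
v = v₀ + a × t = 0.0 + 2.0001 × 10.002 = 20.005 m/s
v = 20.005 m/s / 0.44704 = 44.75 mph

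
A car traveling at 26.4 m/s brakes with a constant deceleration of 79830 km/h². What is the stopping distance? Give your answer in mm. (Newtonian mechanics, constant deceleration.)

a = 79830 km/h² × 7.716049382716049e-05 = 6.15972 m/s²
d = v₀² / (2a) = 26.4² / (2 × 6.15972) = 696.96 / 12.3194 = 56.5742 m
d = 56.5742 m / 0.001 = 56570 mm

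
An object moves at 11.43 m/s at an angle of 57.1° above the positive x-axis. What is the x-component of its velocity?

vₓ = v cos(θ) = 11.43 × cos(57.1°) = 6.21 m/s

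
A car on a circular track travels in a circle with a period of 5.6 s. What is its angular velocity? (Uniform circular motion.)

ω = 2π/T = 2π/5.6 = 1.122 rad/s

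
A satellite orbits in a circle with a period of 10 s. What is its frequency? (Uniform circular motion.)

f = 1/T = 1/10 = 0.1 Hz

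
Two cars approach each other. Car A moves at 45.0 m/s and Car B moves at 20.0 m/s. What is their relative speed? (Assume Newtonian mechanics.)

v_rel = v_A + v_B = 45.0 + 20.0 = 65.0 m/s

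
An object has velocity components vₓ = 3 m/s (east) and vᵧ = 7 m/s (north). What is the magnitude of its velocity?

|v| = √(vₓ² + vᵧ²) = √(3² + 7²) = √(58) = 7.62 m/s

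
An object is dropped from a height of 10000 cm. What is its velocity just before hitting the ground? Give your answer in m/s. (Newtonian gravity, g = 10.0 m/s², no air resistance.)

h = 10000 cm × 0.01 = 100.0 m
v = √(2gh) = √(2 × 10.0 × 100.0) = 44.72 m/s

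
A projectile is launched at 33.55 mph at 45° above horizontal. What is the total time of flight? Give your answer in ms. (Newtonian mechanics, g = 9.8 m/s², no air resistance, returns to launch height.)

v₀ = 33.55 mph × 0.44704 = 14.9982 m/s
T = 2 × v₀ × sin(θ) / g = 2 × 14.9982 × sin(45°) / 9.8 = 2 × 14.9982 × 0.707107 / 9.8 = 2.16435 s
T = 2.16435 s / 0.001 = 2164 ms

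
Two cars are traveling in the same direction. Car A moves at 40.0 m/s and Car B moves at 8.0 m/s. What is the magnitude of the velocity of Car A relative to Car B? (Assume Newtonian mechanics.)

v_rel = |v_A - v_B| = |40.0 - 8.0| = 32.0 m/s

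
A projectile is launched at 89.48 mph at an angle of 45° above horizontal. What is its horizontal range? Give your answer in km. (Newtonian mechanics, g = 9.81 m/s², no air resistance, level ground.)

v₀ = 89.48 mph × 0.44704 = 40.0011 m/s
R = v₀² × sin(2θ) / g = 40.0011² × sin(2 × 45°) / 9.81 = 1600.09 × 1.0 / 9.81 = 163.108 m
R = 163.108 m / 1000.0 = 0.1631 km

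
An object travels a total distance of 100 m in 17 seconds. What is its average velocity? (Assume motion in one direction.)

v_avg = Δd / Δt = 100 / 17 = 5.88 m/s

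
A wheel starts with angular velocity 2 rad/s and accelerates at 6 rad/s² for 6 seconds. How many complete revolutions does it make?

θ = ω₀t + ½αt² = 2×6 + ½×6×6² = 120.0 rad
Total revolutions = θ/(2π) = 120.0/(2π) = 19.1
Complete revolutions = ⌊19.1⌋ = 19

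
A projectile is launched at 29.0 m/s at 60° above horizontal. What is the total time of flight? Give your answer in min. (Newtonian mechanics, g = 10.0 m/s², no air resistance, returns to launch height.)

T = 2 × v₀ × sin(θ) / g = 2 × 29.0 × sin(60°) / 10.0 = 2 × 29.0 × 0.866025 / 10.0 = 5.02294 s
T = 5.02294 s / 60.0 = 0.08372 min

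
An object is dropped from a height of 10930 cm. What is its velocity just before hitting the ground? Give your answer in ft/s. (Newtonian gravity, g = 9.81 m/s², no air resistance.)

h = 10930 cm × 0.01 = 109.3 m
v = √(2gh) = √(2 × 9.81 × 109.3) = 46.3084 m/s
v = 46.3084 m/s / 0.3048 = 151.9 ft/s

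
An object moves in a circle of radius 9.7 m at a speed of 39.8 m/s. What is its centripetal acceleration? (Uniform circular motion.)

a_c = v²/r = 39.8²/9.7 = 1584.04/9.7 = 163.3 m/s²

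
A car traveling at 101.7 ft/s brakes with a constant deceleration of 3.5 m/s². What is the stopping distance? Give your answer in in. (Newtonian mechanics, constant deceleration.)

v₀ = 101.7 ft/s × 0.3048 = 30.9982 m/s
d = v₀² / (2a) = 30.9982² / (2 × 3.5) = 960.888 / 7.0 = 137.27 m
d = 137.27 m / 0.0254 = 5404 in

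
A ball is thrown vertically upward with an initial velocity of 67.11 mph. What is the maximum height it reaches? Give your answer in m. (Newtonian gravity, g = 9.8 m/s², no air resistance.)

v₀ = 67.11 mph × 0.44704 = 30.0009 m/s
h_max = v₀² / (2g) = 30.0009² / (2 × 9.8) = 900.054 / 19.6 = 45.92 m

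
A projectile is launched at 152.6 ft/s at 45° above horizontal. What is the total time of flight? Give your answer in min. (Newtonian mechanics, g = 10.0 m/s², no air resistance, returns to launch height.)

v₀ = 152.6 ft/s × 0.3048 = 46.5125 m/s
T = 2 × v₀ × sin(θ) / g = 2 × 46.5125 × sin(45°) / 10.0 = 2 × 46.5125 × 0.707107 / 10.0 = 6.57786 s
T = 6.57786 s / 60.0 = 0.1096 min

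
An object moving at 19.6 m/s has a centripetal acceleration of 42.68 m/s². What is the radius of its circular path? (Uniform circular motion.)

r = v²/a_c = 19.6²/42.68 = 9.0 m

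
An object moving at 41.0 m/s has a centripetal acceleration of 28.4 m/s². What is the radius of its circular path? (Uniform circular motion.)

r = v²/a_c = 41.0²/28.4 = 59.19 m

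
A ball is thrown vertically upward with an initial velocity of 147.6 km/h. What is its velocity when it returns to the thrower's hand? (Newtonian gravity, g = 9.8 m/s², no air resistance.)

By conservation of energy (no air resistance), the ball returns to the throw height with the same speed as launch, but directed downward.
|v_ground| = v₀ = 147.6 km/h
v_ground = 147.6 km/h (downward)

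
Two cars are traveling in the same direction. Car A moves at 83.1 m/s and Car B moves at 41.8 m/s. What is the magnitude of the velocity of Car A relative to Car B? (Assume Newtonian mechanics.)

v_rel = |v_A - v_B| = |83.1 - 41.8| = 41.3 m/s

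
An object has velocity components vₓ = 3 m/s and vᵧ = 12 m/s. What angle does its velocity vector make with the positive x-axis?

θ = arctan(vᵧ/vₓ) = arctan(12/3) = 75.96°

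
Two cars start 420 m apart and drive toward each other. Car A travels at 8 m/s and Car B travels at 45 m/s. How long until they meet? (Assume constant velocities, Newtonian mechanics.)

Combined speed: v_combined = 8 + 45 = 53 m/s
Time to meet: t = d/v_combined = 420/53 = 7.92 s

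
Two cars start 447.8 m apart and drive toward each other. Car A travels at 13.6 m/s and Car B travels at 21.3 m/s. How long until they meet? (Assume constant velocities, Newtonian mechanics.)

Combined speed: v_combined = 13.6 + 21.3 = 34.9 m/s
Time to meet: t = d/v_combined = 447.8/34.9 = 12.83 s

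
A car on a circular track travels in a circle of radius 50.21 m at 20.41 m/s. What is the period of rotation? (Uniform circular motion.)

T = 2πr/v = 2π×50.21/20.41 = 15.46 s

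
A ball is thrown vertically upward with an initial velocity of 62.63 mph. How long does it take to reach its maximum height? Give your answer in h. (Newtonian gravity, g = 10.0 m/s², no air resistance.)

v₀ = 62.63 mph × 0.44704 = 27.9981 m/s
t_up = v₀ / g = 27.9981 / 10.0 = 2.79981 s
t_up = 2.79981 s / 3600.0 = 0.0007777 h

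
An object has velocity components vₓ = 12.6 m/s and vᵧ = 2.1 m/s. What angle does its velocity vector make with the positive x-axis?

θ = arctan(vᵧ/vₓ) = arctan(2.1/12.6) = 9.46°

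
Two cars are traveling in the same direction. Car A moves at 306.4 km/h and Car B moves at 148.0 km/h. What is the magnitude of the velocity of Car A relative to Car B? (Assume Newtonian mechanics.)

v_rel = |v_A - v_B| = |306.4 - 148.0| = 158.4 km/h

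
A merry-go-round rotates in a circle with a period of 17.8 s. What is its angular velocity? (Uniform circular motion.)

ω = 2π/T = 2π/17.8 = 0.353 rad/s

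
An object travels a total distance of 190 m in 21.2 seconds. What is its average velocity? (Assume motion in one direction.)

v_avg = Δd / Δt = 190 / 21.2 = 8.96 m/s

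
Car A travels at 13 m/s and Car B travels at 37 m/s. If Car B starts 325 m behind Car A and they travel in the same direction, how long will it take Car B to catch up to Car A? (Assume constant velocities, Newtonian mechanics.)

Relative speed: v_rel = 37 - 13 = 24 m/s
Time to catch: t = d₀/v_rel = 325/24 = 13.54 s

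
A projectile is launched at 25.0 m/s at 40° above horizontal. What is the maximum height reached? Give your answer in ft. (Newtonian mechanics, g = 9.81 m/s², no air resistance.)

H = v₀² × sin²(θ) / (2g) = 25.0² × sin(40°)² / (2 × 9.81) = 625.0 × 0.413176 / 19.62 = 13.1618 m
H = 13.1618 m / 0.3048 = 43.18 ft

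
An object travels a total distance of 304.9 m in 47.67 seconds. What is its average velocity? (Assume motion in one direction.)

v_avg = Δd / Δt = 304.9 / 47.67 = 6.4 m/s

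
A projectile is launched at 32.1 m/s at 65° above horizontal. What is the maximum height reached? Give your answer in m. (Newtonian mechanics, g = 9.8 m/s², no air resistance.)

H = v₀² × sin²(θ) / (2g) = 32.1² × sin(65°)² / (2 × 9.8) = 1030.41 × 0.821394 / 19.6 = 43.18 m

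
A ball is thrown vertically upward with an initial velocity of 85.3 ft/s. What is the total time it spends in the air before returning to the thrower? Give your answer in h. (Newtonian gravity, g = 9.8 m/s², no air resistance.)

v₀ = 85.3 ft/s × 0.3048 = 25.9994 m/s
t_total = 2 × v₀ / g = 2 × 25.9994 / 9.8 = 5.306 s
t_total = 5.306 s / 3600.0 = 0.001474 h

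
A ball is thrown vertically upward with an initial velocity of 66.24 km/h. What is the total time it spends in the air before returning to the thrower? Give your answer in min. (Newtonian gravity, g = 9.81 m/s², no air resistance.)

v₀ = 66.24 km/h × 0.2777777777777778 = 18.4 m/s
t_total = 2 × v₀ / g = 2 × 18.4 / 9.81 = 3.75127 s
t_total = 3.75127 s / 60.0 = 0.06252 min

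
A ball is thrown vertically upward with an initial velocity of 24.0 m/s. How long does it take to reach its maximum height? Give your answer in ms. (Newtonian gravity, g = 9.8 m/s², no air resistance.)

t_up = v₀ / g = 24.0 / 9.8 = 2.44898 s
t_up = 2.44898 s / 0.001 = 2449 ms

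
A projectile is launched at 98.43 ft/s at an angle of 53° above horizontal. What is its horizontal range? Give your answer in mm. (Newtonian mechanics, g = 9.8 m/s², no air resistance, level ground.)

v₀ = 98.43 ft/s × 0.3048 = 30.0015 m/s
R = v₀² × sin(2θ) / g = 30.0015² × sin(2 × 53°) / 9.8 = 900.09 × 0.961262 / 9.8 = 88.288 m
R = 88.288 m / 0.001 = 88290 mm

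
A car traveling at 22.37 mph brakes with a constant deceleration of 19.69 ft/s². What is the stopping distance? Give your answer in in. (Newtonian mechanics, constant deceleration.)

v₀ = 22.37 mph × 0.44704 = 10.0003 m/s
a = 19.69 ft/s² × 0.3048 = 6.00151 m/s²
d = v₀² / (2a) = 10.0003² / (2 × 6.00151) = 100.006 / 12.003 = 8.33175 m
d = 8.33175 m / 0.0254 = 328.0 in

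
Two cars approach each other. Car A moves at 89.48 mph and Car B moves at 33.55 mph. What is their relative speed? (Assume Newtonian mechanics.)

v_rel = v_A + v_B = 89.48 + 33.55 = 123.03 mph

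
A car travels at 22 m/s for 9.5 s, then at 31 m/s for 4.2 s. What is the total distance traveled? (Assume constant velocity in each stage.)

d₁ = v₁t₁ = 22 × 9.5 = 209.0 m
d₂ = v₂t₂ = 31 × 4.2 = 130.2 m
d_total = 209.0 + 130.2 = 339.2 m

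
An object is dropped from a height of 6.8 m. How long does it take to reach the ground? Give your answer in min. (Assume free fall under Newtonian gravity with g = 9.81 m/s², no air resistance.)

t = √(2h/g) = √(2 × 6.8 / 9.81) = 1.17743 s
t = 1.17743 s / 60.0 = 0.01962 min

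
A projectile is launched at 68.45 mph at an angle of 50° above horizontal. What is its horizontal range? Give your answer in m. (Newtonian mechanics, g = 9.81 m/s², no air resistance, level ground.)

v₀ = 68.45 mph × 0.44704 = 30.5999 m/s
R = v₀² × sin(2θ) / g = 30.5999² × sin(2 × 50°) / 9.81 = 936.354 × 0.984808 / 9.81 = 94.0 m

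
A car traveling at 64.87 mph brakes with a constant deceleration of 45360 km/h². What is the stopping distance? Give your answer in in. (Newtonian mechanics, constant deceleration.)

v₀ = 64.87 mph × 0.44704 = 28.9995 m/s
a = 45360 km/h² × 7.716049382716049e-05 = 3.5 m/s²
d = v₀² / (2a) = 28.9995² / (2 × 3.5) = 840.971 / 7.0 = 120.139 m
d = 120.139 m / 0.0254 = 4730 in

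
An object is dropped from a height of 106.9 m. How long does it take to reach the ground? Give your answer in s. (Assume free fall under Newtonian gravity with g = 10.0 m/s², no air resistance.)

t = √(2h/g) = √(2 × 106.9 / 10.0) = 4.624 s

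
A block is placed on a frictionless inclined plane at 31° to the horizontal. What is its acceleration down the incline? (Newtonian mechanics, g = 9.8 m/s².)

a = g sin(θ) = 9.8 × sin(31°) = 9.8 × 0.515 = 5.05 m/s²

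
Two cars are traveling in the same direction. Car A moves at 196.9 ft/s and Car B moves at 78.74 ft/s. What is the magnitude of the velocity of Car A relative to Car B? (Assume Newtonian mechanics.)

v_rel = |v_A - v_B| = |196.9 - 78.74| = 118.16 ft/s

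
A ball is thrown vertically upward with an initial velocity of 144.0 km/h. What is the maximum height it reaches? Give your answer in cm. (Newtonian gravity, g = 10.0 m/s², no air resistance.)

v₀ = 144.0 km/h × 0.2777777777777778 = 40.0 m/s
h_max = v₀² / (2g) = 40.0² / (2 × 10.0) = 1600.0 / 20.0 = 80.0 m
h_max = 80.0 m / 0.01 = 8000 cm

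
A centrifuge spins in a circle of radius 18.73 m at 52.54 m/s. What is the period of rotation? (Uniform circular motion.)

T = 2πr/v = 2π×18.73/52.54 = 2.24 s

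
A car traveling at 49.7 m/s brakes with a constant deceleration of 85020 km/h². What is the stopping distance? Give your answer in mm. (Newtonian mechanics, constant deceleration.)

a = 85020 km/h² × 7.716049382716049e-05 = 6.56019 m/s²
d = v₀² / (2a) = 49.7² / (2 × 6.56019) = 2470.09 / 13.1204 = 188.263 m
d = 188.263 m / 0.001 = 188300 mm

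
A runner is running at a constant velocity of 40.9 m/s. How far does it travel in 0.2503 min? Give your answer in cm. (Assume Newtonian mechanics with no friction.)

t = 0.2503 min × 60.0 = 15.018 s
d = v × t = 40.9 × 15.018 = 614.236 m
d = 614.236 m / 0.01 = 61420 cm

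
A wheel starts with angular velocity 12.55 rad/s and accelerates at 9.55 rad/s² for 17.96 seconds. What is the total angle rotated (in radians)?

θ = ω₀t + ½αt² = 12.55×17.96 + ½×9.55×17.96² = 1765.63 rad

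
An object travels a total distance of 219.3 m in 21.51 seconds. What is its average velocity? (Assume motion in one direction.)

v_avg = Δd / Δt = 219.3 / 21.51 = 10.2 m/s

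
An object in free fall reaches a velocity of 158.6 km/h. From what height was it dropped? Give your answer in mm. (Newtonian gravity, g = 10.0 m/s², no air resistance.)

v = 158.6 km/h × 0.2777777777777778 = 44.0556 m/s
h = v² / (2g) = 44.0556² / (2 × 10.0) = 97.0448 m
h = 97.0448 m / 0.001 = 97040 mm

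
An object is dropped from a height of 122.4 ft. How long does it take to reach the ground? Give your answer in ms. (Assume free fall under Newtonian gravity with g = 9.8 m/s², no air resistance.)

h = 122.4 ft × 0.3048 = 37.3075 m
t = √(2h/g) = √(2 × 37.3075 / 9.8) = 2.75931 s
t = 2.75931 s / 0.001 = 2759 ms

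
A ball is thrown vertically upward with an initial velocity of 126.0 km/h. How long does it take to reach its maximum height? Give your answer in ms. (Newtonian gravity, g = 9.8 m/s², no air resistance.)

v₀ = 126.0 km/h × 0.2777777777777778 = 35.0 m/s
t_up = v₀ / g = 35.0 / 9.8 = 3.57143 s
t_up = 3.57143 s / 0.001 = 3571 ms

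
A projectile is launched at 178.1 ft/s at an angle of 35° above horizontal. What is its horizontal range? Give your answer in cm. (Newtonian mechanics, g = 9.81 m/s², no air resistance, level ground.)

v₀ = 178.1 ft/s × 0.3048 = 54.2849 m/s
R = v₀² × sin(2θ) / g = 54.2849² × sin(2 × 35°) / 9.81 = 2946.85 × 0.939693 / 9.81 = 282.277 m
R = 282.277 m / 0.01 = 28230 cm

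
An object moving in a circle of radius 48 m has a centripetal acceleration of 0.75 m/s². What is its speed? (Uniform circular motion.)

v = √(a_c × r) = √(0.75 × 48) = 6.0 m/s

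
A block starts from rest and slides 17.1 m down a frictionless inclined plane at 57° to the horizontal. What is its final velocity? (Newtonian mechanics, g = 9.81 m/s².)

a = g sin(θ) = 9.81 × sin(57°) = 8.2274 m/s²
v = √(2ad) = √(2 × 8.2274 × 17.1) = 16.77 m/s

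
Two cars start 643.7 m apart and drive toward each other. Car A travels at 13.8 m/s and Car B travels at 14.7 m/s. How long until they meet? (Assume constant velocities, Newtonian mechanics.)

Combined speed: v_combined = 13.8 + 14.7 = 28.5 m/s
Time to meet: t = d/v_combined = 643.7/28.5 = 22.59 s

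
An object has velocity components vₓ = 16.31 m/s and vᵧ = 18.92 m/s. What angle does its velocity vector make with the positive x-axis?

θ = arctan(vᵧ/vₓ) = arctan(18.92/16.31) = 49.24°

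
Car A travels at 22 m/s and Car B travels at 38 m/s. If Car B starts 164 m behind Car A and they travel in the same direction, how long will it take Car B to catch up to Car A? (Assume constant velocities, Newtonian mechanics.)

Relative speed: v_rel = 38 - 22 = 16 m/s
Time to catch: t = d₀/v_rel = 164/16 = 10.25 s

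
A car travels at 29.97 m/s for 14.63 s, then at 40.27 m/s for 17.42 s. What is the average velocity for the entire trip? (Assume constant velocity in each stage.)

d₁ = v₁t₁ = 29.97 × 14.63 = 438.4611 m
d₂ = v₂t₂ = 40.27 × 17.42 = 701.5034 m
d_total = 1139.9645 m, t_total = 32.05 s
v_avg = d_total/t_total = 1139.9645/32.05 = 35.57 m/s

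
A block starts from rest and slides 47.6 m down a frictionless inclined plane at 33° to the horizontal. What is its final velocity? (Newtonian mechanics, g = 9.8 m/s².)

a = g sin(θ) = 9.8 × sin(33°) = 5.3375 m/s²
v = √(2ad) = √(2 × 5.3375 × 47.6) = 22.54 m/s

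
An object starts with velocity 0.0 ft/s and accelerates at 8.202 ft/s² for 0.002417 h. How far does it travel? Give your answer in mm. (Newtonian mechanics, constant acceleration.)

v₀ = 0.0 ft/s × 0.3048 = 0.0 m/s
a = 8.202 ft/s² × 0.3048 = 2.49997 m/s²
t = 0.002417 h × 3600.0 = 8.7012 s
d = v₀ × t + ½ × a × t² = 0.0 × 8.7012 + 0.5 × 2.49997 × 8.7012² = 94.6375 m
d = 94.6375 m / 0.001 = 94640 mm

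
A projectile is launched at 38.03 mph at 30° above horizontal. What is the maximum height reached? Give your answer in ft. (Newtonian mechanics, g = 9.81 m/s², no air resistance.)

v₀ = 38.03 mph × 0.44704 = 17.0009 m/s
H = v₀² × sin²(θ) / (2g) = 17.0009² × sin(30°)² / (2 × 9.81) = 289.031 × 0.25 / 19.62 = 3.68286 m
H = 3.68286 m / 0.3048 = 12.08 ft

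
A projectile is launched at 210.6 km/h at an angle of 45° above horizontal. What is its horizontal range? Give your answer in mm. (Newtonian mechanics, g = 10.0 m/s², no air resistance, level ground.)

v₀ = 210.6 km/h × 0.2777777777777778 = 58.5 m/s
R = v₀² × sin(2θ) / g = 58.5² × sin(2 × 45°) / 10.0 = 3422.25 × 1.0 / 10.0 = 342.225 m
R = 342.225 m / 0.001 = 342200 mm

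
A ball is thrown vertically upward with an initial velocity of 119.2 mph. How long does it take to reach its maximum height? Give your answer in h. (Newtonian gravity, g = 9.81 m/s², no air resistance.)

v₀ = 119.2 mph × 0.44704 = 53.2872 m/s
t_up = v₀ / g = 53.2872 / 9.81 = 5.43193 s
t_up = 5.43193 s / 3600.0 = 0.001509 h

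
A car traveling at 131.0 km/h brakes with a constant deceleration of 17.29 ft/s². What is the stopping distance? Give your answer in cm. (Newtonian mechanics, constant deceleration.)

v₀ = 131.0 km/h × 0.2777777777777778 = 36.3889 m/s
a = 17.29 ft/s² × 0.3048 = 5.26999 m/s²
d = v₀² / (2a) = 36.3889² / (2 × 5.26999) = 1324.15 / 10.54 = 125.631 m
d = 125.631 m / 0.01 = 12560 cm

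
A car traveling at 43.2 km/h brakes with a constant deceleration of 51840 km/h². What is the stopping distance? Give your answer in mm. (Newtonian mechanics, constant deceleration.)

v₀ = 43.2 km/h × 0.2777777777777778 = 12.0 m/s
a = 51840 km/h² × 7.716049382716049e-05 = 4.0 m/s²
d = v₀² / (2a) = 12.0² / (2 × 4.0) = 144.0 / 8.0 = 18.0 m
d = 18.0 m / 0.001 = 18000 mm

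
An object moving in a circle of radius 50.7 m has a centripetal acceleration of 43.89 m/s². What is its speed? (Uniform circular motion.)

v = √(a_c × r) = √(43.89 × 50.7) = 47.17 m/s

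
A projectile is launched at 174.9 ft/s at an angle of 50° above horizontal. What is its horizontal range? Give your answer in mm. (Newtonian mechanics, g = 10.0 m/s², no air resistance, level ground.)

v₀ = 174.9 ft/s × 0.3048 = 53.3095 m/s
R = v₀² × sin(2θ) / g = 53.3095² × sin(2 × 50°) / 10.0 = 2841.9 × 0.984808 / 10.0 = 279.873 m
R = 279.873 m / 0.001 = 279900 mm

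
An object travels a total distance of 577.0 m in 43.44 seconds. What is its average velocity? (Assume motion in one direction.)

v_avg = Δd / Δt = 577.0 / 43.44 = 13.28 m/s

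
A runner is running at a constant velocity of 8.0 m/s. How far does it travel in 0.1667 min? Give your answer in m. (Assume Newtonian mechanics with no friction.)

t = 0.1667 min × 60.0 = 10.002 s
d = v × t = 8.0 × 10.002 = 80.02 m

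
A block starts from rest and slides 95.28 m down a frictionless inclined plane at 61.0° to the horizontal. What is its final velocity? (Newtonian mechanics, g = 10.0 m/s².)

a = g sin(θ) = 10.0 × sin(61.0°) = 8.7462 m/s²
v = √(2ad) = √(2 × 8.7462 × 95.28) = 40.82 m/s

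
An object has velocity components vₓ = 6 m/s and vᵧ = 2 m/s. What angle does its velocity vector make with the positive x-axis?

θ = arctan(vᵧ/vₓ) = arctan(2/6) = 18.43°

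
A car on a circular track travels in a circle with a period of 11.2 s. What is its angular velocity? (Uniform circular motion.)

ω = 2π/T = 2π/11.2 = 0.561 rad/s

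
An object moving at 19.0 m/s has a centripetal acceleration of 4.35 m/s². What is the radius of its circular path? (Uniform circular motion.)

r = v²/a_c = 19.0²/4.35 = 82.99 m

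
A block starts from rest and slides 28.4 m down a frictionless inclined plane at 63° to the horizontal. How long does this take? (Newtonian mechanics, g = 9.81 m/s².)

a = g sin(θ) = 9.81 × sin(63°) = 8.7408 m/s²
t = √(2d/a) = √(2 × 28.4 / 8.7408) = 2.55 s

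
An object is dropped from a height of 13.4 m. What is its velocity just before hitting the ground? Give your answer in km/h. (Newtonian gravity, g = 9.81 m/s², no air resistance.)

v = √(2gh) = √(2 × 9.81 × 13.4) = 16.2144 m/s
v = 16.2144 m/s / 0.2777777777777778 = 58.37 km/h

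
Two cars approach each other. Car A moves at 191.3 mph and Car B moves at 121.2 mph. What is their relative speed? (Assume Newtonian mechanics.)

v_rel = v_A + v_B = 191.3 + 121.2 = 312.5 mph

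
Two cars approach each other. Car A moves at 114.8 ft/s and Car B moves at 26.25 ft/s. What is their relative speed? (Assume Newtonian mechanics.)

v_rel = v_A + v_B = 114.8 + 26.25 = 141.05 ft/s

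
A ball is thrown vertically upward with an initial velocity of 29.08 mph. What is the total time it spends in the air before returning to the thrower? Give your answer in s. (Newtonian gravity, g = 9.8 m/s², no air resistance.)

v₀ = 29.08 mph × 0.44704 = 12.9999 m/s
t_total = 2 × v₀ / g = 2 × 12.9999 / 9.8 = 2.653 s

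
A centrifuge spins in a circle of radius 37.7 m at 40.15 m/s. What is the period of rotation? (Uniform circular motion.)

T = 2πr/v = 2π×37.7/40.15 = 5.9 s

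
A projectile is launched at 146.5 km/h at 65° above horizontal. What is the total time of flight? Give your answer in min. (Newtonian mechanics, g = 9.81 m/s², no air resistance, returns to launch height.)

v₀ = 146.5 km/h × 0.2777777777777778 = 40.6944 m/s
T = 2 × v₀ × sin(θ) / g = 2 × 40.6944 × sin(65°) / 9.81 = 2 × 40.6944 × 0.906308 / 9.81 = 7.5192 s
T = 7.5192 s / 60.0 = 0.1253 min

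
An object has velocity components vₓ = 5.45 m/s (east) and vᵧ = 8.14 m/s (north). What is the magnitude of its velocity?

|v| = √(vₓ² + vᵧ²) = √(5.45² + 8.14²) = √(95.9621) = 9.8 m/s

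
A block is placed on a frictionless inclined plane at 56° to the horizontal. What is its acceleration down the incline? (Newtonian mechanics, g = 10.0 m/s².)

a = g sin(θ) = 10.0 × sin(56°) = 10.0 × 0.829 = 8.29 m/s²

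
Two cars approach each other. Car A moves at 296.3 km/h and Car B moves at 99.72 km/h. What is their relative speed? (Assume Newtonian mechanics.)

v_rel = v_A + v_B = 296.3 + 99.72 = 396.02 km/h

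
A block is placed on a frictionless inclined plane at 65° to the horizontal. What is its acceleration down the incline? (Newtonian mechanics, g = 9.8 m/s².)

a = g sin(θ) = 9.8 × sin(65°) = 9.8 × 0.9063 = 8.88 m/s²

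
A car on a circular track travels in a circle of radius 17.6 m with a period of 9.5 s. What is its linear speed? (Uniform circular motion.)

v = 2πr/T = 2π×17.6/9.5 = 11.64 m/s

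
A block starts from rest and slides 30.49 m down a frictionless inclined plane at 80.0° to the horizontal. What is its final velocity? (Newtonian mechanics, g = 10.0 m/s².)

a = g sin(θ) = 10.0 × sin(80.0°) = 9.8481 m/s²
v = √(2ad) = √(2 × 9.8481 × 30.49) = 24.51 m/s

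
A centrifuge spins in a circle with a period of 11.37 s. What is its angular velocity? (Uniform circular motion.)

ω = 2π/T = 2π/11.37 = 0.5526 rad/s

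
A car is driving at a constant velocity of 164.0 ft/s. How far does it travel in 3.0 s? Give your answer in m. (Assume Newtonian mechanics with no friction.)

v = 164.0 ft/s × 0.3048 = 49.9872 m/s
d = v × t = 49.9872 × 3.0 = 150.0 m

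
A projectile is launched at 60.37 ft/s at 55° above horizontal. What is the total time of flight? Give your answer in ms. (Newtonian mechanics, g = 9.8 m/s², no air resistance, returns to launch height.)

v₀ = 60.37 ft/s × 0.3048 = 18.4008 m/s
T = 2 × v₀ × sin(θ) / g = 2 × 18.4008 × sin(55°) / 9.8 = 2 × 18.4008 × 0.819152 / 9.8 = 3.07613 s
T = 3.07613 s / 0.001 = 3076 ms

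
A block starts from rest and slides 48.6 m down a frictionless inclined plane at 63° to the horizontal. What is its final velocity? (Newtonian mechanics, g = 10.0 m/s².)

a = g sin(θ) = 10.0 × sin(63°) = 8.9101 m/s²
v = √(2ad) = √(2 × 8.9101 × 48.6) = 29.43 m/s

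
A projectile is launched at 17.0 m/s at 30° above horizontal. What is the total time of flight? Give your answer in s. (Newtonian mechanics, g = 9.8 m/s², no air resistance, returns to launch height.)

T = 2 × v₀ × sin(θ) / g = 2 × 17.0 × sin(30°) / 9.8 = 2 × 17.0 × 0.5 / 9.8 = 1.735 s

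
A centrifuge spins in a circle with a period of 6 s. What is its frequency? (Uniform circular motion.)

f = 1/T = 1/6 = 0.1667 Hz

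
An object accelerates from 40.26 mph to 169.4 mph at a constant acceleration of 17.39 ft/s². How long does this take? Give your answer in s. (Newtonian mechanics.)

v₀ = 40.26 mph × 0.44704 = 17.9978 m/s
v = 169.4 mph × 0.44704 = 75.7286 m/s
a = 17.39 ft/s² × 0.3048 = 5.30047 m/s²
t = (v - v₀) / a = (75.7286 - 17.9978) / 5.30047 = 10.89 s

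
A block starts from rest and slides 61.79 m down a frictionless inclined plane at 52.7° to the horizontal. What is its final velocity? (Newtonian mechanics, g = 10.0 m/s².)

a = g sin(θ) = 10.0 × sin(52.7°) = 7.9547 m/s²
v = √(2ad) = √(2 × 7.9547 × 61.79) = 31.35 m/s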